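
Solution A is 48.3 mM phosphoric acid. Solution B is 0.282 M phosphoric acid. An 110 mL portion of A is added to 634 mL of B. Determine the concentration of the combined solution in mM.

C_B = 0.282 M = 282 mM.
C_mix = (C_A·V_A + C_B·V_B)/(V_A + V_B) = (48.3×110 + 282×634) / 744.0 = 247 mM.

247 mM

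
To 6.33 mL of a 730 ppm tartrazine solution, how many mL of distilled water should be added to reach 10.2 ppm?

447 mL

V₂ = C₁V₁/C₂ = 730 × 6.33 / 10.2 = 453 mL.
Diluent to add = V₂ − V₁ = 453 − 6.33 = 447 mL.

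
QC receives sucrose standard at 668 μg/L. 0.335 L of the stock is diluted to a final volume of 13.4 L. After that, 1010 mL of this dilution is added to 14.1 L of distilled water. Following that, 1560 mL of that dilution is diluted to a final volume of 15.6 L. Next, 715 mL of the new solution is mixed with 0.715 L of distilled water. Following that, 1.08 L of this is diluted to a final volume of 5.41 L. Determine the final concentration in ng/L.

Overall dilution factor = 40 × 14.96 × 10 × 2 × 5.009 = 6.00 × 10⁴.
668 μg/L / 6.00 × 10⁴ = 0.0111 μg/L = 11.1 ng/L.

11.1 ng/L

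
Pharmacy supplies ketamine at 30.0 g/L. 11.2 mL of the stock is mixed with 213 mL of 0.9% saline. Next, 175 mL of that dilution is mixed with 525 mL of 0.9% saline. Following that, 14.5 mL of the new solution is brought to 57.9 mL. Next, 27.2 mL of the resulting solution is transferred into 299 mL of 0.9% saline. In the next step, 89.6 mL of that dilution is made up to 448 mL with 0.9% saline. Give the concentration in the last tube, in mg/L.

1.56 mg/L

Overall dilution factor = 20.02 × 4 × 3.993 × 11.99 × 5 = 1.92 × 10⁴.
30.0 g/L / 1.92 × 10⁴ = 1.56 × 10⁻³ g/L = 1.56 mg/L.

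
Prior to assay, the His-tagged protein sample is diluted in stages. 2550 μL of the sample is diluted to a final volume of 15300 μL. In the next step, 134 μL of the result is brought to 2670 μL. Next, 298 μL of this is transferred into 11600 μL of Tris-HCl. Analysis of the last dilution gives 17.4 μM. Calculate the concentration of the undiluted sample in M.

0.0831 M

Overall dilution factor = 6 × 19.93 × 39.93 = 4773.
Original = 17.4 μM × 4773 = 8.31 × 10⁴ μM = 0.0831 M.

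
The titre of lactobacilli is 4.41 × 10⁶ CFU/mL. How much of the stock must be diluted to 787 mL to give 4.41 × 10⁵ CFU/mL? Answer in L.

V₁ = C₂V₂/C₁ = 4.41 × 10⁵ × 787 / 4.41 × 10⁶ = 78.7 mL = 0.0787 L.

0.0787 L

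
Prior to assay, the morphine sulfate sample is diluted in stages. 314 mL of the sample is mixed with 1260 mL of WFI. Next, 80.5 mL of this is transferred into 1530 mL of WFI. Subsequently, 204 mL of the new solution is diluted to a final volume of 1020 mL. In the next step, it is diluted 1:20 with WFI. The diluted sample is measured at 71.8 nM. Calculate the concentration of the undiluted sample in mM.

Overall dilution factor = 5.013 × 20.01 × 5 × 20 = 1.00 × 10⁴.
Original = 71.8 nM × 1.00 × 10⁴ = 7.20 × 10⁵ nM = 0.720 mM.

0.720 mM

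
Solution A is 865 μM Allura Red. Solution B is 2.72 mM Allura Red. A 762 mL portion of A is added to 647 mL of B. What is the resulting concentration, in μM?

1720 μM

C_B = 2.72 mM = 2720 μM.
C_mix = (C_A·V_A + C_B·V_B)/(V_A + V_B) = (865×762 + 2720×647) / 1409 = 1717 μM.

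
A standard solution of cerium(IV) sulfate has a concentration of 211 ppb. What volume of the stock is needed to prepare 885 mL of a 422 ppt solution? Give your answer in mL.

422 ppt = 0.422 ppb.
V₁ = C₂V₂/C₁ = 0.422 × 885 / 211 = 1.77 mL.

1.77 mL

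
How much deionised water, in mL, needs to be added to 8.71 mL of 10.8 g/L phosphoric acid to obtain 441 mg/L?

441 mg/L = 0.441 g/L.
V₂ = C₁V₁/C₂ = 10.8 × 8.71 / 0.441 = 213 mL.
Diluent to add = V₂ − V₁ = 213 − 8.71 = 205 mL.

205 mL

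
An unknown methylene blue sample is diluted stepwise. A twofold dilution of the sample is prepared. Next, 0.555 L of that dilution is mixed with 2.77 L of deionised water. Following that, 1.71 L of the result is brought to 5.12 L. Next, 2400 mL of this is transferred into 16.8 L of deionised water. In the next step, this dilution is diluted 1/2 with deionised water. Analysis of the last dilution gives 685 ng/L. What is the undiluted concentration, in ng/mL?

Overall dilution factor = 2 × 5.991 × 2.994 × 8 × 2 = 574.
Original = 685 ng/L × 574 = 3.93 × 10⁵ ng/L = 393 ng/mL.

393 ng/mL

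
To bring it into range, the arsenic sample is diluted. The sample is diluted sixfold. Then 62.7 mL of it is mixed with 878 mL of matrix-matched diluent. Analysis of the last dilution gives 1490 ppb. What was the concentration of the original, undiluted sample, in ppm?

134 ppm

Overall dilution factor = 6 × 15.00 = 90.0.
Original = 1490 ppb × 90.0 = 1.34 × 10⁵ ppb = 134 ppm.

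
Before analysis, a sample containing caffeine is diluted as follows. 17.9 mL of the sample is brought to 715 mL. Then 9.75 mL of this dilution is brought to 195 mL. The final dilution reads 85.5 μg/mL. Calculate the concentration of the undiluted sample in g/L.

Overall dilution factor = 39.94 × 20 = 799.
Original = 85.5 μg/mL × 799 = 6.83 × 10⁴ μg/mL = 68.3 g/L.

68.3 g/L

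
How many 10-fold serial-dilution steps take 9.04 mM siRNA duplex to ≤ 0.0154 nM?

9

Need 10ⁿ ≥ 5.87 × 10⁸, so n ≥ log(5.87 × 10⁸)/log(10) = 8.77.
Minimum whole steps: n = 9.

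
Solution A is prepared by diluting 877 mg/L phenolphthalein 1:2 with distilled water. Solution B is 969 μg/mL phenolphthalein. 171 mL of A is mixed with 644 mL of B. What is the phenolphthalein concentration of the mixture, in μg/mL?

C_A = 877 mg/L / 2 = 438 mg/L.
C_B = 969 μg/mL = 969 mg/L.
C_mix = (C_A·V_A + C_B·V_B)/(V_A + V_B) = (438×171 + 969×644) / 815.0 = 858 mg/L = 858 μg/mL.

858 μg/mL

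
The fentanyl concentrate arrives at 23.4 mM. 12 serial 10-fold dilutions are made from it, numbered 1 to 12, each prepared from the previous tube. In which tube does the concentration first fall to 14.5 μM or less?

Tube n has concentration 23.4 mM / 10ⁿ.
Need 10ⁿ ≥ 23.4 mM / 14.5 μM = 1614, so n ≥ 3.21.
First such tube: n = 4.

tube 4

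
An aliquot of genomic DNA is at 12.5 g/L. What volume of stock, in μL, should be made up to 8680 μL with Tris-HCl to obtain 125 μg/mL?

125 μg/mL = 0.125 g/L.
V₁ = C₂V₂/C₁ = 0.125 × 8680 / 12.5 = 86.8 μL.

86.8 μL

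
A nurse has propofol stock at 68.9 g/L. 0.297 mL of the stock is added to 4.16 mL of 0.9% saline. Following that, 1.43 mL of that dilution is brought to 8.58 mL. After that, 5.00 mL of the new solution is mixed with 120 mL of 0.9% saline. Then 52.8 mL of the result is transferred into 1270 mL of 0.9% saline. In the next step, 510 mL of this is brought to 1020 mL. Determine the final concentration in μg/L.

Overall dilution factor = 15.01 × 6 × 25 × 25.05 × 2 = 1.13 × 10⁵.
68.9 g/L / 1.13 × 10⁵ = 6.11 × 10⁻⁴ g/L = 611 μg/L.

611 μg/L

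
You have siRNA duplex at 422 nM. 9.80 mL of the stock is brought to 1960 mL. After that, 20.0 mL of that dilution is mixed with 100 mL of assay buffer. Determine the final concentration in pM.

352 pM

Overall dilution factor = 200 × 6 = 1200.
422 nM / 1200 = 0.352 nM = 352 pM.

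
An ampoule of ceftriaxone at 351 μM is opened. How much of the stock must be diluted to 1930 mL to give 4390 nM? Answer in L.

0.0241 L

4390 nM = 4.39 μM.
V₁ = C₂V₂/C₁ = 4.39 × 1930 / 351 = 24.1 mL = 0.0241 L.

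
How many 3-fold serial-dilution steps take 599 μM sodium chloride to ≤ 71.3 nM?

Need 3ⁿ ≥ 8401, so n ≥ log(8401)/log(3) = 8.23.
Minimum whole steps: n = 9.

9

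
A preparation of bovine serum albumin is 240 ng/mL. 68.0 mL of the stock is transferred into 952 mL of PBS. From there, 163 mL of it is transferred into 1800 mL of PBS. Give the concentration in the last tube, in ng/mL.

Overall dilution factor = 15 × 12.04 = 181.
240 ng/mL / 181 = 1.33 ng/mL.

1.33 ng/mL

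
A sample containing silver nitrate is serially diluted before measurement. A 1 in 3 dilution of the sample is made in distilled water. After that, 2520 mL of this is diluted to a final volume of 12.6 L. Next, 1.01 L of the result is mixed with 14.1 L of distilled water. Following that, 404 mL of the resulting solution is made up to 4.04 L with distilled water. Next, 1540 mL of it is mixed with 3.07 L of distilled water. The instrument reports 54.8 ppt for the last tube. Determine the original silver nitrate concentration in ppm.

Overall dilution factor = 3 × 5 × 14.96 × 10 × 2.994 = 6718.
Original = 54.8 ppt × 6718 = 3.68 × 10⁵ ppt = 0.368 ppm.

0.368 ppm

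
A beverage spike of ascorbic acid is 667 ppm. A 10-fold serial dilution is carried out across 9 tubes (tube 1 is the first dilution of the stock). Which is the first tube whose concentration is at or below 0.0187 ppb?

tube 8

Tube n has concentration 667 ppm / 10ⁿ.
Need 10ⁿ ≥ 667 ppm / 0.0187 ppb = 3.57 × 10⁷, so n ≥ 7.55.
First such tube: n = 8.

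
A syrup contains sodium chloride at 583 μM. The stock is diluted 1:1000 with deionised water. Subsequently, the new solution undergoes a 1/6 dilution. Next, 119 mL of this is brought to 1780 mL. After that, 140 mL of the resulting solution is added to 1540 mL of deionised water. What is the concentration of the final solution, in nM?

0.541 nM

Overall dilution factor = 1000 × 6 × 14.96 × 12 = 1.08 × 10⁶.
583 μM / 1.08 × 10⁶ = 5.41 × 10⁻⁴ μM = 0.541 nM.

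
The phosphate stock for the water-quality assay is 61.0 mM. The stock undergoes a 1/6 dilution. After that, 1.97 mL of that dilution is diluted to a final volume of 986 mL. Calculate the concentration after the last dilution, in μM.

Overall dilution factor = 6 × 500.5 = 3003.
61.0 mM / 3003 = 0.0203 mM = 20.3 μM.

20.3 μM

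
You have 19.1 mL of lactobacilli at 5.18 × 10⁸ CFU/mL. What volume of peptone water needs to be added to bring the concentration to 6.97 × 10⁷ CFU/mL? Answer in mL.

V₂ = C₁V₁/C₂ = 5.18 × 10⁸ × 19.1 / 6.97 × 10⁷ = 142 mL.
Diluent to add = V₂ − V₁ = 142 − 19.1 = 123 mL.

123 mL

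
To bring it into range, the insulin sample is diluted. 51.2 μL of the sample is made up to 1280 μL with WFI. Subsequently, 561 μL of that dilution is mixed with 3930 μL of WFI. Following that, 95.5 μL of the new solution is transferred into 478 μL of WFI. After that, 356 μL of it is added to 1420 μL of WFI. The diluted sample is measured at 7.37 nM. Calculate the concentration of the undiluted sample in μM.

44.2 μM

Overall dilution factor = 25 × 8.005 × 6.005 × 4.989 = 5996.
Original = 7.37 nM × 5996 = 4.42 × 10⁴ nM = 44.2 μM.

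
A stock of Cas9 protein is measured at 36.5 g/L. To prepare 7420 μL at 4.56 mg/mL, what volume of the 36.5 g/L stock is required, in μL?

4.56 mg/mL = 4.56 g/L.
V₁ = C₂V₂/C₁ = 4.56 × 7420 / 36.5 = 927 μL.

927 μL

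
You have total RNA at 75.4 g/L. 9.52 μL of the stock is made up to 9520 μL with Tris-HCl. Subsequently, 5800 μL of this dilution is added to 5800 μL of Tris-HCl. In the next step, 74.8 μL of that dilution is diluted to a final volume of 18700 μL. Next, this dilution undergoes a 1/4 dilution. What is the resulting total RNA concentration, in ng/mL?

37.7 ng/mL

Overall dilution factor = 1000 × 2 × 250 × 4 = 2.00 × 10⁶.
75.4 g/L / 2.00 × 10⁶ = 3.77 × 10⁻⁵ g/L = 37.7 ng/mL.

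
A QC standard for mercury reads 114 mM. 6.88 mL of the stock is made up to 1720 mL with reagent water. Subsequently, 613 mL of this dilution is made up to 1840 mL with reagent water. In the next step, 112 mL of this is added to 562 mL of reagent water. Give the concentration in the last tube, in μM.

25.2 μM

Overall dilution factor = 250 × 3.002 × 6.018 = 4516.
114 mM / 4516 = 0.0252 mM = 25.2 μM.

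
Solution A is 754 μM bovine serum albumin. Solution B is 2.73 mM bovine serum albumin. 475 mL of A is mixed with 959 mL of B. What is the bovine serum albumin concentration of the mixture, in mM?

2.08 mM

C_B = 2.73 mM = 2730 μM.
C_mix = (C_A·V_A + C_B·V_B)/(V_A + V_B) = (754×475 + 2730×959) / 1434 = 2075 μM = 2.08 mM.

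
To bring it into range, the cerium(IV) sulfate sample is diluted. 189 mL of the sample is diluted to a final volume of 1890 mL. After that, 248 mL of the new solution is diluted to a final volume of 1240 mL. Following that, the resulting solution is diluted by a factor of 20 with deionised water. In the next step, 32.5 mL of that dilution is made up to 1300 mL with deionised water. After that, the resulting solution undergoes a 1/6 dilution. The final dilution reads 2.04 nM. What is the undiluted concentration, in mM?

0.490 mM

Overall dilution factor = 10 × 5 × 20 × 40 × 6 = 2.40 × 10⁵.
Original = 2.04 nM × 2.40 × 10⁵ = 4.90 × 10⁵ nM = 0.490 mM.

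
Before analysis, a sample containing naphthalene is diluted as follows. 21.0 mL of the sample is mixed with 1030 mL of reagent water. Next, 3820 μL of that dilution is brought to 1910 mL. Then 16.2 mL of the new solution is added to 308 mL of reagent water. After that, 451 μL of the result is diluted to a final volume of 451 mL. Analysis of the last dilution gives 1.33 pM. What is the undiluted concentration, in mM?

Overall dilution factor = 50.05 × 500 × 20.01 × 1000 = 5.01 × 10⁸.
Original = 1.33 pM × 5.01 × 10⁸ = 6.66 × 10⁸ pM = 0.666 mM.

0.666 mM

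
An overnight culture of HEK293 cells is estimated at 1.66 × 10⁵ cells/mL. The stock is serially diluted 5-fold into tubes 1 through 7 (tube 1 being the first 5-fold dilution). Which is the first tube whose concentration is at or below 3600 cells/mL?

Tube n has concentration 1.66 × 10⁵ cells/mL / 5ⁿ.
Need 5ⁿ ≥ 1.66 × 10⁵ cells/mL / 3600 cells/mL = 46.1, so n ≥ 2.38.
First such tube: n = 3.

tube 3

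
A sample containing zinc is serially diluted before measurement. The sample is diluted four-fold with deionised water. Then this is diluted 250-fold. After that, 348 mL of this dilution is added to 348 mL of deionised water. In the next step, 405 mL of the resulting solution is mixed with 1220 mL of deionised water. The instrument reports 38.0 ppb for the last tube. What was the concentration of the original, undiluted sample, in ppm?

305 ppm

Overall dilution factor = 4 × 250 × 2 × 4.012 = 8025.
Original = 38.0 ppb × 8025 = 3.05 × 10⁵ ppb = 305 ppm.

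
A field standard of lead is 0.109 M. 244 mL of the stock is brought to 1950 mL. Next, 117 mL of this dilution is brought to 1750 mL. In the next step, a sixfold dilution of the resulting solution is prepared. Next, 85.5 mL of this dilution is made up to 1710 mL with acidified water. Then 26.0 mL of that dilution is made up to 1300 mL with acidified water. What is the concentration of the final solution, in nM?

Overall dilution factor = 7.992 × 14.96 × 6 × 20 × 50 = 7.17 × 10⁵.
0.109 M / 7.17 × 10⁵ = 1.52 × 10⁻⁷ M = 152 nM.

152 nM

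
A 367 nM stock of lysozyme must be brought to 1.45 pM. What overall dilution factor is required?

Factor = C₀/C_target = 367 nM / 1.45 pM = 2.53 × 10⁵.

2.53 × 10⁵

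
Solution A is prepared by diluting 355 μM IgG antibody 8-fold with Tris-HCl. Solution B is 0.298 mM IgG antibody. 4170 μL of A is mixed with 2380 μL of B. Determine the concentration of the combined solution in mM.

0.137 mM

C_A = 355 μM / 8 = 44.4 μM.
C_B = 0.298 mM = 298 μM.
C_mix = (C_A·V_A + C_B·V_B)/(V_A + V_B) = (44.4×4170 + 298×2380) / 6550 = 137 μM = 0.137 mM.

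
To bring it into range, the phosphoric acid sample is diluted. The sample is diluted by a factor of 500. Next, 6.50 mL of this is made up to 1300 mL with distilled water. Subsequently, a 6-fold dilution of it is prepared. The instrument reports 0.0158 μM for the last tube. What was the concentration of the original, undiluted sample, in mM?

Overall dilution factor = 500 × 200 × 6 = 6.00 × 10⁵.
Original = 0.0158 μM × 6.00 × 10⁵ = 9480 μM = 9.48 mM.

9.48 mM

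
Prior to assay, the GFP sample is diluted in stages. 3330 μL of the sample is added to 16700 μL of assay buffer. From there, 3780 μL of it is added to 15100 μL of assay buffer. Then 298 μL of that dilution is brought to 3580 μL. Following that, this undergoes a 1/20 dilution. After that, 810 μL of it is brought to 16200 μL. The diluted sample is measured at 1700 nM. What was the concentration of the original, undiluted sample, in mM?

245 mM

Overall dilution factor = 6.015 × 4.995 × 12.01 × 20 × 20 = 1.44 × 10⁵.
Original = 1700 nM × 1.44 × 10⁵ = 2.45 × 10⁸ nM = 245 mM.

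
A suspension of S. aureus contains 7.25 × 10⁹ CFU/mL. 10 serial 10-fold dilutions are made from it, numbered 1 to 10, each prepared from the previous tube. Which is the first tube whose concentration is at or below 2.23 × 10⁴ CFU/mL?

tube 6

Tube n has concentration 7.25 × 10⁹ CFU/mL / 10ⁿ.
Need 10ⁿ ≥ 7.25 × 10⁹ CFU/mL / 2.23 × 10⁴ CFU/mL = 3.25 × 10⁵, so n ≥ 5.51.
First such tube: n = 6.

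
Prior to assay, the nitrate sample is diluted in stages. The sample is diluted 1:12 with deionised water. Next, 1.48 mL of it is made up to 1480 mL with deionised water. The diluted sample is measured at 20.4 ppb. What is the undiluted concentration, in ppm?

Overall dilution factor = 12 × 1000 = 1.20 × 10⁴.
Original = 20.4 ppb × 1.20 × 10⁴ = 2.45 × 10⁵ ppb = 245 ppm.

245 ppm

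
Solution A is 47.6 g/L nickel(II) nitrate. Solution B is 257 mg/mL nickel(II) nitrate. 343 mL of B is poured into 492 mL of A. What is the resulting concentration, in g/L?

C_B = 257 mg/mL = 257 g/L.
C_mix = (C_A·V_A + C_B·V_B)/(V_A + V_B) = (47.6×492 + 257×343) / 835.0 = 134 g/L.

134 g/L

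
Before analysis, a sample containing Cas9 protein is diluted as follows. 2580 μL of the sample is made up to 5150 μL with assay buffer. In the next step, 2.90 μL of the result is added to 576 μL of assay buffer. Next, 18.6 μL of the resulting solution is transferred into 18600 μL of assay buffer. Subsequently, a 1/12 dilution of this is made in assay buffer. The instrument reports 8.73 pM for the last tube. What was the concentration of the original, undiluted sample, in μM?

41.8 μM

Overall dilution factor = 1.996 × 199.6 × 1001 × 12 = 4.79 × 10⁶.
Original = 8.73 pM × 4.79 × 10⁶ = 4.18 × 10⁷ pM = 41.8 μM.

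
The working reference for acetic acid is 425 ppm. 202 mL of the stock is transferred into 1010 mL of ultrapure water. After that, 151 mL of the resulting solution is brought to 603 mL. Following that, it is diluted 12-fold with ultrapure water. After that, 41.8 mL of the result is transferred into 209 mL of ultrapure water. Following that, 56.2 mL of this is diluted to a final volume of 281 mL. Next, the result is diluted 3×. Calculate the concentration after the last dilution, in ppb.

16.4 ppb

Overall dilution factor = 6 × 3.993 × 12 × 6 × 5 × 3 = 2.59 × 10⁴.
425 ppm / 2.59 × 10⁴ = 0.0164 ppm = 16.4 ppb.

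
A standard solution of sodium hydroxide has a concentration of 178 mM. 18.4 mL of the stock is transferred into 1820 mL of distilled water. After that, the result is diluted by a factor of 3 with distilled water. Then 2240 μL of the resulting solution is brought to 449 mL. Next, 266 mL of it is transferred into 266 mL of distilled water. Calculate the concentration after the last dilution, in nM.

1480 nM

Overall dilution factor = 99.91 × 3 × 200.4 × 2 = 1.20 × 10⁵.
178 mM / 1.20 × 10⁵ = 1.48 × 10⁻³ mM = 1480 nM.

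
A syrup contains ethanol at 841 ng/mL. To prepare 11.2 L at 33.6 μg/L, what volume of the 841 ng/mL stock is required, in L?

33.6 μg/L = 33.6 ng/mL.
V₁ = C₂V₂/C₁ = 33.6 × 11.2 / 841 = 0.447 L.

0.447 L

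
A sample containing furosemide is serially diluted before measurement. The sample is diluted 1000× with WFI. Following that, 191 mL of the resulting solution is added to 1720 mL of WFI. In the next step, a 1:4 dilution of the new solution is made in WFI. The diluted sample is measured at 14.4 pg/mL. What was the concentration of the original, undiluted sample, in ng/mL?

576 ng/mL

Overall dilution factor = 1000 × 10.01 × 4 = 4.00 × 10⁴.
Original = 14.4 pg/mL × 4.00 × 10⁴ = 5.76 × 10⁵ pg/mL = 576 ng/mL.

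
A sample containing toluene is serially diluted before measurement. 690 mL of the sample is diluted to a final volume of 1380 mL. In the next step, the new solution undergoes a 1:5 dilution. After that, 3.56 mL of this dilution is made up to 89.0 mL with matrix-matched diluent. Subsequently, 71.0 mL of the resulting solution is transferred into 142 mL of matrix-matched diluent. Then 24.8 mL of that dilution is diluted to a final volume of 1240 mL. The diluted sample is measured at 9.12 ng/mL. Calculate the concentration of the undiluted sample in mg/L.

Overall dilution factor = 2 × 5 × 25 × 3 × 50 = 3.75 × 10⁴.
Original = 9.12 ng/mL × 3.75 × 10⁴ = 3.42 × 10⁵ ng/mL = 342 mg/L.

342 mg/L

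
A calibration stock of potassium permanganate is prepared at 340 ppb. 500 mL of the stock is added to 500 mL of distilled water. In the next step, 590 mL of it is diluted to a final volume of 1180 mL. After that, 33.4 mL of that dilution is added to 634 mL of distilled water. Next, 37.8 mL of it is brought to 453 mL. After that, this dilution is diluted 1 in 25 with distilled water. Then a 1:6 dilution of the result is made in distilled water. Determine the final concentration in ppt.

Overall dilution factor = 2 × 2 × 19.98 × 11.98 × 25 × 6 = 1.44 × 10⁵.
340 ppb / 1.44 × 10⁵ = 2.37 × 10⁻³ ppb = 2.37 ppt.

2.37 ppt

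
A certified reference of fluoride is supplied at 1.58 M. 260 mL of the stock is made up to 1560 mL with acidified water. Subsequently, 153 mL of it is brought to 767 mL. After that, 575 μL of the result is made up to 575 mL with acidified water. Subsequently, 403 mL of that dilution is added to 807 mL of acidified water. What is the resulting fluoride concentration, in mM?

0.0175 mM

Overall dilution factor = 6 × 5.013 × 1000 × 3.002 = 9.03 × 10⁴.
1.58 M / 9.03 × 10⁴ = 1.75 × 10⁻⁵ M = 0.0175 mM.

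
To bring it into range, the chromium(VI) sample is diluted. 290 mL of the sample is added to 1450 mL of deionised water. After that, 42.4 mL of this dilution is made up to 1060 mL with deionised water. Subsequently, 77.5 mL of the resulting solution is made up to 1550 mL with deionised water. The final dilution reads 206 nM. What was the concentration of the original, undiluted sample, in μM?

Overall dilution factor = 6 × 25 × 20 = 3000.
Original = 206 nM × 3000 = 6.18 × 10⁵ nM = 618 μM.

618 μM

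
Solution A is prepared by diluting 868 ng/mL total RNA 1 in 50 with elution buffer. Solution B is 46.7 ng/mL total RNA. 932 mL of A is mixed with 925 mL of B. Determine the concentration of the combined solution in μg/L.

32.0 μg/L

C_A = 868 ng/mL / 50 = 17.4 ng/mL.
C_mix = (C_A·V_A + C_B·V_B)/(V_A + V_B) = (17.4×932 + 46.7×925) / 1857 = 32.0 ng/mL = 32.0 μg/L.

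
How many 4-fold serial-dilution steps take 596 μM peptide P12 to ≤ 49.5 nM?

7

Need 4ⁿ ≥ 1.20 × 10⁴, so n ≥ log(1.20 × 10⁴)/log(4) = 6.78.
Minimum whole steps: n = 7.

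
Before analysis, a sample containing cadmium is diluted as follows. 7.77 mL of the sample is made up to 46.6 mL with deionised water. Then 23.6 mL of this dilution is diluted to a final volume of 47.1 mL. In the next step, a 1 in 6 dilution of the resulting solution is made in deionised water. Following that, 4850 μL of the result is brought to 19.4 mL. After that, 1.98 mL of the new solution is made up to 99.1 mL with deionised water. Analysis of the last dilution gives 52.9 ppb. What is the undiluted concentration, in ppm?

761 ppm

Overall dilution factor = 5.997 × 1.996 × 6 × 4 × 50.05 = 1.44 × 10⁴.
Original = 52.9 ppb × 1.44 × 10⁴ = 7.61 × 10⁵ ppb = 761 ppm.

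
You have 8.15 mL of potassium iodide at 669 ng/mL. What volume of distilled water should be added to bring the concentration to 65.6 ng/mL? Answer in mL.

V₂ = C₁V₁/C₂ = 669 × 8.15 / 65.6 = 83.1 mL.
Diluent to add = V₂ − V₁ = 83.1 − 8.15 = 75.0 mL.

75.0 mL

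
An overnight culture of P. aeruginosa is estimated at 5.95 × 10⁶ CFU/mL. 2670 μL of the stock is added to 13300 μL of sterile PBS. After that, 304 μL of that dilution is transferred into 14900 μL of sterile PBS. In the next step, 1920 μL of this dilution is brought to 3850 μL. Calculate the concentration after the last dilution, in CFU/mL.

9920 CFU/mL

Overall dilution factor = 5.981 × 50.01 × 2.005 = 600.
5.95 × 10⁶ CFU/mL / 600 = 9920 CFU/mL.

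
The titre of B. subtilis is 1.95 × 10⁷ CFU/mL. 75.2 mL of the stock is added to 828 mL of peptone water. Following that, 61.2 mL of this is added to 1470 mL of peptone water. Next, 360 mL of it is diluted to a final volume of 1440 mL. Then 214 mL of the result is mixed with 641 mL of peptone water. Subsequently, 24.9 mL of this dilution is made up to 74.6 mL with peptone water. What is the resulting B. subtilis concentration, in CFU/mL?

Overall dilution factor = 12.01 × 25.02 × 4 × 3.995 × 2.996 = 1.44 × 10⁴.
1.95 × 10⁷ CFU/mL / 1.44 × 10⁴ = 1360 CFU/mL.

1360 CFU/mL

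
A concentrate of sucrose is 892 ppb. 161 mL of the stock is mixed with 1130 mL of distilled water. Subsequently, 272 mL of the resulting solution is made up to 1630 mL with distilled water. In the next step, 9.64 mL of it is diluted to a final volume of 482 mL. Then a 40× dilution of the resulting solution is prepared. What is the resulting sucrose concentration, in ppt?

9.28 ppt

Overall dilution factor = 8.019 × 5.993 × 50 × 40 = 9.61 × 10⁴.
892 ppb / 9.61 × 10⁴ = 9.28 × 10⁻³ ppb = 9.28 ppt.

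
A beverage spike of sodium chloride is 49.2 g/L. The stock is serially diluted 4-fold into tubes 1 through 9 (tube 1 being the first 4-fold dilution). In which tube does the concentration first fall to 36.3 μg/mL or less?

Tube n has concentration 49.2 g/L / 4ⁿ.
Need 4ⁿ ≥ 49.2 g/L / 36.3 μg/mL = 1355, so n ≥ 5.20.
First such tube: n = 6.

tube 6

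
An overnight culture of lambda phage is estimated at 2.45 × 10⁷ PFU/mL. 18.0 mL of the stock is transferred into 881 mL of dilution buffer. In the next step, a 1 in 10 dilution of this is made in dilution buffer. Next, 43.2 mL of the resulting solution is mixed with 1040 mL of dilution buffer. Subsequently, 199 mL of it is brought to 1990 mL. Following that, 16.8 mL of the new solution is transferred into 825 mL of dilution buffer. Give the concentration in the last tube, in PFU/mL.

3.90 PFU/mL

Overall dilution factor = 49.94 × 10 × 25.07 × 10 × 50.11 = 6.27 × 10⁶.
2.45 × 10⁷ PFU/mL / 6.27 × 10⁶ = 3.90 PFU/mL.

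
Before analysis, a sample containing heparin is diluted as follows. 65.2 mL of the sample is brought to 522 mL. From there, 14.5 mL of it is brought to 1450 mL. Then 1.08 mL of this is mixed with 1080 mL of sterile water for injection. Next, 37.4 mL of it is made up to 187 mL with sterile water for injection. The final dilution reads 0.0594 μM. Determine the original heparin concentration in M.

Overall dilution factor = 8.006 × 100 × 1001 × 5 = 4.01 × 10⁶.
Original = 0.0594 μM × 4.01 × 10⁶ = 2.38 × 10⁵ μM = 0.238 M.

0.238 M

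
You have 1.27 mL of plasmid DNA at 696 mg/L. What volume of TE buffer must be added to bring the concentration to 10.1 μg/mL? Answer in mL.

10.1 μg/mL = 10.1 mg/L.
V₂ = C₁V₁/C₂ = 696 × 1.27 / 10.1 = 87.5 mL.
Diluent to add = V₂ − V₁ = 87.5 − 1.27 = 86.2 mL.

86.2 mL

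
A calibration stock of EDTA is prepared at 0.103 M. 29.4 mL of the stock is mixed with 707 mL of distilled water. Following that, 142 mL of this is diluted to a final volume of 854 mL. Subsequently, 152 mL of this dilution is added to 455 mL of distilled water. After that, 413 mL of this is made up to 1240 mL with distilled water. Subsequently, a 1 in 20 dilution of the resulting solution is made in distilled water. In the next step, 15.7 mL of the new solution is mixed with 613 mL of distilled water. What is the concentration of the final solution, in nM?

Overall dilution factor = 25.05 × 6.014 × 3.993 × 3.002 × 20 × 40.04 = 1.45 × 10⁶.
0.103 M / 1.45 × 10⁶ = 7.12 × 10⁻⁸ M = 71.2 nM.

71.2 nM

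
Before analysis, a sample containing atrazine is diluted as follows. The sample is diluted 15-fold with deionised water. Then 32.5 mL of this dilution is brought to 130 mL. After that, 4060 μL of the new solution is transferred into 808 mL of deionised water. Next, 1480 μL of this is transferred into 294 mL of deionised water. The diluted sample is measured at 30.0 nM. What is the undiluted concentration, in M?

Overall dilution factor = 15 × 4 × 200.0 × 199.6 = 2.40 × 10⁶.
Original = 30.0 nM × 2.40 × 10⁶ = 7.19 × 10⁷ nM = 0.0719 M.

0.0719 M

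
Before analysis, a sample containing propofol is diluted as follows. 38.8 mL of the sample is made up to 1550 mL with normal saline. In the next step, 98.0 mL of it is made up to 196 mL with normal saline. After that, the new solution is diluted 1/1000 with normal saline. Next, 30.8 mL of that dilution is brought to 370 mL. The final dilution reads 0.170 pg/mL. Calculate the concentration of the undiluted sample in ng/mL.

163 ng/mL

Overall dilution factor = 39.95 × 2 × 1000 × 12.01 = 9.60 × 10⁵.
Original = 0.170 pg/mL × 9.60 × 10⁵ = 1.63 × 10⁵ pg/mL = 163 ng/mL.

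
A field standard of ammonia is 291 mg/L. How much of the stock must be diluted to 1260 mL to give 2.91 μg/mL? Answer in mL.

12.6 mL

2.91 μg/mL = 2.91 mg/L.
V₁ = C₂V₂/C₁ = 2.91 × 1260 / 291 = 12.6 mL.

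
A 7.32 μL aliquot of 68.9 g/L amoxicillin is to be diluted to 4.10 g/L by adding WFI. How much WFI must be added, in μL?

116 μL

V₂ = C₁V₁/C₂ = 68.9 × 7.32 / 4.10 = 123 μL.
Diluent to add = V₂ − V₁ = 123 − 7.32 = 116 μL.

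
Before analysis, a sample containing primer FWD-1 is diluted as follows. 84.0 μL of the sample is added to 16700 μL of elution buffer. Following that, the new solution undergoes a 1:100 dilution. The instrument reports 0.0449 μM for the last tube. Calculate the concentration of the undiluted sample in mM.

Overall dilution factor = 199.8 × 100 = 2.00 × 10⁴.
Original = 0.0449 μM × 2.00 × 10⁴ = 897 μM = 0.897 mM.

0.897 mM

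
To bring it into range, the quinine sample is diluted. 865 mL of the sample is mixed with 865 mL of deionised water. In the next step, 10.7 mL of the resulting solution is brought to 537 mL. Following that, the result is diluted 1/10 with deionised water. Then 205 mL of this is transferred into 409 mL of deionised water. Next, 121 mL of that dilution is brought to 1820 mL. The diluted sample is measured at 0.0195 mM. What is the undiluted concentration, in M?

0.882 M

Overall dilution factor = 2 × 50.19 × 10 × 2.995 × 15.04 = 4.52 × 10⁴.
Original = 0.0195 mM × 4.52 × 10⁴ = 882 mM = 0.882 M.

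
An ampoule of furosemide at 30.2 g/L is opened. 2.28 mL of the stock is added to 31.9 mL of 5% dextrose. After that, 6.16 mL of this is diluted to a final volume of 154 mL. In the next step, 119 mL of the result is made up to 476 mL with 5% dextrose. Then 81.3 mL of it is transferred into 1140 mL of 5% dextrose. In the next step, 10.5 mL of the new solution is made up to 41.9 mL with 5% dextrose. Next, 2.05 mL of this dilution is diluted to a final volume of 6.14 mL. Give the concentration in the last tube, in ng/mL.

Overall dilution factor = 14.99 × 25 × 4 × 15.02 × 3.990 × 2.995 = 2.69 × 10⁵.
30.2 g/L / 2.69 × 10⁵ = 1.12 × 10⁻⁴ g/L = 112 ng/mL.

112 ng/mL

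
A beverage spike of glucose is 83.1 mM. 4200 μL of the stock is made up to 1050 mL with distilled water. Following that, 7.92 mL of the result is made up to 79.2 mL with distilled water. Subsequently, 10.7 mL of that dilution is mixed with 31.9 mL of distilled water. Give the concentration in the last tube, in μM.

Overall dilution factor = 250 × 10 × 3.981 = 9953.
83.1 mM / 9953 = 8.35 × 10⁻³ mM = 8.35 μM.

8.35 μM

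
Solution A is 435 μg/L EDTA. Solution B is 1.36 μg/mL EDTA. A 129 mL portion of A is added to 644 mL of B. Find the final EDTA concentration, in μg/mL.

C_B = 1.36 μg/mL = 1360 μg/L.
C_mix = (C_A·V_A + C_B·V_B)/(V_A + V_B) = (435×129 + 1360×644) / 773.0 = 1206 μg/L = 1.21 μg/mL.

1.21 μg/mL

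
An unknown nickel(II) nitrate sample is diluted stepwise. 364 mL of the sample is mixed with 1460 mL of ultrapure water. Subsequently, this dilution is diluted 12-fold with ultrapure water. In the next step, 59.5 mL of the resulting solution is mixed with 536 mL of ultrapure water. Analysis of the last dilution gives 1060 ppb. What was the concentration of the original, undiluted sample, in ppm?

638 ppm

Overall dilution factor = 5.011 × 12 × 10.01 = 602.
Original = 1060 ppb × 602 = 6.38 × 10⁵ ppb = 638 ppm.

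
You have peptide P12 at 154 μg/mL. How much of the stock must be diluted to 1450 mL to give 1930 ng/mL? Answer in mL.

1930 ng/mL = 1.93 μg/mL.
V₁ = C₂V₂/C₁ = 1.93 × 1450 / 154 = 18.2 mL.

18.2 mL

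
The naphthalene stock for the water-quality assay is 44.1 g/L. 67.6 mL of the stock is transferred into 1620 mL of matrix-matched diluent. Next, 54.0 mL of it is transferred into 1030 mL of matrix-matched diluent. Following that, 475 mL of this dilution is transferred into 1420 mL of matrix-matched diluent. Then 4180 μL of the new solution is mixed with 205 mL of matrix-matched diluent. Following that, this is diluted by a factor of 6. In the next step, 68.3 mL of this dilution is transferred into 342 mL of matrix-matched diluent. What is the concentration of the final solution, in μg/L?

Overall dilution factor = 24.96 × 20.07 × 3.989 × 50.04 × 6 × 6.007 = 3.61 × 10⁶.
44.1 g/L / 3.61 × 10⁶ = 1.22 × 10⁻⁵ g/L = 12.2 μg/L.

12.2 μg/L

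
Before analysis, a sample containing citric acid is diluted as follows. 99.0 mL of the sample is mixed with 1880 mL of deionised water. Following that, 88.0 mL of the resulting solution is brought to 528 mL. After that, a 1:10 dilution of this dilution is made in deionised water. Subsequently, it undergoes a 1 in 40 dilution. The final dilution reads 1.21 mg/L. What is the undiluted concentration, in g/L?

Overall dilution factor = 19.99 × 6 × 10 × 40 = 4.80 × 10⁴.
Original = 1.21 mg/L × 4.80 × 10⁴ = 5.81 × 10⁴ mg/L = 58.1 g/L.

58.1 g/L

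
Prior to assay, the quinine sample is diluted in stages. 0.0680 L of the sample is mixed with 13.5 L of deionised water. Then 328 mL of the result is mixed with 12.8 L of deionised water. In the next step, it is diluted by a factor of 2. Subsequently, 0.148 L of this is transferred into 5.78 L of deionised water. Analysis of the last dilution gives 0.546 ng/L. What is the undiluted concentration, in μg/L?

Overall dilution factor = 199.5 × 40.02 × 2 × 40.05 = 6.40 × 10⁵.
Original = 0.546 ng/L × 6.40 × 10⁵ = 3.49 × 10⁵ ng/L = 349 μg/L.

349 μg/L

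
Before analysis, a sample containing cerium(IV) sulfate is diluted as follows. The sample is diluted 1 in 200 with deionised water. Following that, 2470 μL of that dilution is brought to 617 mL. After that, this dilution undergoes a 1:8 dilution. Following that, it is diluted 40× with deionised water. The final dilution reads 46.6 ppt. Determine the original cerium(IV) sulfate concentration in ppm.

Overall dilution factor = 200 × 249.8 × 8 × 40 = 1.60 × 10⁷.
Original = 46.6 ppt × 1.60 × 10⁷ = 7.45 × 10⁸ ppt = 745 ppm.

745 ppm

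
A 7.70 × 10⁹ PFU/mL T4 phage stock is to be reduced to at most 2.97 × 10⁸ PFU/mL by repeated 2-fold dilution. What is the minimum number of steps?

Need 2ⁿ ≥ 25.9, so n ≥ log(25.9)/log(2) = 4.70.
Minimum whole steps: n = 5.

5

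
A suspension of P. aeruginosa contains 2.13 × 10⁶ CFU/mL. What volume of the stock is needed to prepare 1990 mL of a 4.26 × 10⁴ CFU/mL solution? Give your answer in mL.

39.8 mL

V₁ = C₂V₂/C₁ = 4.26 × 10⁴ × 1990 / 2.13 × 10⁶ = 39.8 mL.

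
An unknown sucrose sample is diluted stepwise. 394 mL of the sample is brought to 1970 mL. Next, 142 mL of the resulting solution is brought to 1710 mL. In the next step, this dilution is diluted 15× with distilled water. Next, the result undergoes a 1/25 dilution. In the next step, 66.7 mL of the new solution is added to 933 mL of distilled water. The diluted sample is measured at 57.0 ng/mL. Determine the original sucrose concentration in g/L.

Overall dilution factor = 5 × 12.04 × 15 × 25 × 14.99 = 3.38 × 10⁵.
Original = 57.0 ng/mL × 3.38 × 10⁵ = 1.93 × 10⁷ ng/mL = 19.3 g/L.

19.3 g/L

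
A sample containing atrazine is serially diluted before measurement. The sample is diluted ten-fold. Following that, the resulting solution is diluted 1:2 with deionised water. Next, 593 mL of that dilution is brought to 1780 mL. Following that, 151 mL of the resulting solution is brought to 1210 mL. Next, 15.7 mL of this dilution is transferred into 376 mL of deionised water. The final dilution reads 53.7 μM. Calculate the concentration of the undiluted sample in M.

Overall dilution factor = 10 × 2 × 3.002 × 8.013 × 24.95 = 1.20 × 10⁴.
Original = 53.7 μM × 1.20 × 10⁴ = 6.45 × 10⁵ μM = 0.645 M.

0.645 M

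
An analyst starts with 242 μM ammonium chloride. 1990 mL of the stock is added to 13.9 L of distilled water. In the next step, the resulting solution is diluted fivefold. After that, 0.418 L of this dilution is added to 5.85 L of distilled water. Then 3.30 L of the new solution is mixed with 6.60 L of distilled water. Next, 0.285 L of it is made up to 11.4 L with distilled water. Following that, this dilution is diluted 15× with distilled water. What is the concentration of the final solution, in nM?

Overall dilution factor = 7.985 × 5 × 15.00 × 3 × 40 × 15 = 1.08 × 10⁶.
242 μM / 1.08 × 10⁶ = 2.25 × 10⁻⁴ μM = 0.225 nM.

0.225 nM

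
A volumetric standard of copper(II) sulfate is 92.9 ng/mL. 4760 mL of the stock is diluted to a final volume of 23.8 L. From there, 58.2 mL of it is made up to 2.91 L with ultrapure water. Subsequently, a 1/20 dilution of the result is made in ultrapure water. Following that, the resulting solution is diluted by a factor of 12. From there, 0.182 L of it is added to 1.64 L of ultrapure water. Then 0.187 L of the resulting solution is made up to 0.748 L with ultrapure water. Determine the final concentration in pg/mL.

0.0387 pg/mL

Overall dilution factor = 5 × 50 × 20 × 12 × 10.01 × 4 = 2.40 × 10⁶.
92.9 ng/mL / 2.40 × 10⁶ = 3.87 × 10⁻⁵ ng/mL = 0.0387 pg/mL.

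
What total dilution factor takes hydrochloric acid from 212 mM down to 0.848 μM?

Factor = C₀/C_target = 212 mM / 0.848 μM = 2.50 × 10⁵.

2.50 × 10⁵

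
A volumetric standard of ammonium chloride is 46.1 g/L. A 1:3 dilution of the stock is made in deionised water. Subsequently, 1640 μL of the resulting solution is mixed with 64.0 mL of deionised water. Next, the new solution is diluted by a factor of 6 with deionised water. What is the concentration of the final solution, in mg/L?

Overall dilution factor = 3 × 40.02 × 6 = 720.
46.1 g/L / 720 = 0.0640 g/L = 64.0 mg/L.

64.0 mg/L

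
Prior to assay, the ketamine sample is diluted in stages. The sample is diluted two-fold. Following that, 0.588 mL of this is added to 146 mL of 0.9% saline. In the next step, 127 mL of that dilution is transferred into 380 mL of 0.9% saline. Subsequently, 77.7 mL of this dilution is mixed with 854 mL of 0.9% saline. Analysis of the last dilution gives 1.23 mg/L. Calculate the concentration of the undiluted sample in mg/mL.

29.4 mg/mL

Overall dilution factor = 2 × 249.3 × 3.992 × 11.99 = 2.39 × 10⁴.
Original = 1.23 mg/L × 2.39 × 10⁴ = 2.94 × 10⁴ mg/L = 29.4 mg/mL.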